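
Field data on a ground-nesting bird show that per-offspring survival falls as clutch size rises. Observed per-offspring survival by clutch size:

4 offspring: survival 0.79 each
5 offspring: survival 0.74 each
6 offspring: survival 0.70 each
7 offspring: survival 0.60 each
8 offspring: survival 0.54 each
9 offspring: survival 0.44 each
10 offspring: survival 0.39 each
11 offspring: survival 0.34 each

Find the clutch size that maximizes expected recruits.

Expected recruits = c × s(c):
  c=4: 4 × 0.79 = 3.160
  c=5: 5 × 0.74 = 3.700
  c=6: 6 × 0.70 = 4.200
  c=7: 7 × 0.60 = 4.200
  c=8: 8 × 0.54 = 4.320
  c=9: 9 × 0.44 = 3.960
  c=10: 10 × 0.39 = 3.900
  c=11: 11 × 0.34 = 3.740
Maximum at c = 8 (4.320 recruits).

8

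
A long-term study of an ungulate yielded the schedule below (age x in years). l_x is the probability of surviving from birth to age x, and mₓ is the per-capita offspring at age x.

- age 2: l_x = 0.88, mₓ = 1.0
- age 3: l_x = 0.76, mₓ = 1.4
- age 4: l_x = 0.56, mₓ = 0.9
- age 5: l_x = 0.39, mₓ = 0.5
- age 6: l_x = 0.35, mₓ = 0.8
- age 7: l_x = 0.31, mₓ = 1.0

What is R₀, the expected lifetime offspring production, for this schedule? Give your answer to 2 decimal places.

R₀ = Σ l_x mₓ:
  age 2: 0.88 × 1.0 = 0.8800
  age 3: 0.76 × 1.4 = 1.0640
  age 4: 0.56 × 0.9 = 0.5040
  age 5: 0.39 × 0.5 = 0.1950
  age 6: 0.35 × 0.8 = 0.2800
  age 7: 0.31 × 1.0 = 0.3100
R₀ = 0.8800 + 1.0640 + 0.5040 + 0.1950 + 0.2800 + 0.3100 = 3.2330

3.23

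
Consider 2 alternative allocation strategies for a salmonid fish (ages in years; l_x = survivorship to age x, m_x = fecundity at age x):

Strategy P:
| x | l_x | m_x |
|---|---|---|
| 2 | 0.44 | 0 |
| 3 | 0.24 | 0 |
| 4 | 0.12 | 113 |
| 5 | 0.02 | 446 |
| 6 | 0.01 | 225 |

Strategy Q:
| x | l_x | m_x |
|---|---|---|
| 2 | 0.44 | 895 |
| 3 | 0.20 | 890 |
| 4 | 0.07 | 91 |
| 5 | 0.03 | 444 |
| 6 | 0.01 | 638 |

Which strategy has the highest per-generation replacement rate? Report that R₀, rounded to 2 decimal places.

Strategy P: R₀ = 0.44×0 + 0.24×0 + 0.12×113 + 0.02×446 + 0.01×225 = 24.7300
Strategy Q: R₀ = 0.44×895 + 0.20×890 + 0.07×91 + 0.03×444 + 0.01×638 = 597.8700
Highest R₀: strategy Q with 597.8700.

597.87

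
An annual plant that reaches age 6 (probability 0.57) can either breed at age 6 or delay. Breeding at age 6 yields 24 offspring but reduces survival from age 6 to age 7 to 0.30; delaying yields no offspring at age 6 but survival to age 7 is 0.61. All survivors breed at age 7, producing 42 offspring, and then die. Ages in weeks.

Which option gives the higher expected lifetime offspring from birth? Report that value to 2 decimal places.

breed at age 6: R₀ = 0.57 × (24 + 0.30 × 42) = 0.57 × 36.6000 = 20.8620
delay to age 7: R₀ = 0.57 × (0.61 × 42) = 0.57 × 25.6200 = 14.6034
Higher: breed at age 6 (20.8620).

20.86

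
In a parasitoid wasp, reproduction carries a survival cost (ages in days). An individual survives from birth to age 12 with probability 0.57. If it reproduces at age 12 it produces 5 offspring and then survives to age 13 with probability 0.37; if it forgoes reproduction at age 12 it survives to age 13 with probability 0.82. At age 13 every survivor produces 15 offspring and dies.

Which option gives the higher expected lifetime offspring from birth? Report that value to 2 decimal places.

7.01

breed at age 12: R₀ = 0.57 × (5 + 0.37 × 15) = 0.57 × 10.5500 = 6.0135
delay to age 13: R₀ = 0.57 × (0.82 × 15) = 0.57 × 12.3000 = 7.0110
Higher: delay to age 13 (7.0110).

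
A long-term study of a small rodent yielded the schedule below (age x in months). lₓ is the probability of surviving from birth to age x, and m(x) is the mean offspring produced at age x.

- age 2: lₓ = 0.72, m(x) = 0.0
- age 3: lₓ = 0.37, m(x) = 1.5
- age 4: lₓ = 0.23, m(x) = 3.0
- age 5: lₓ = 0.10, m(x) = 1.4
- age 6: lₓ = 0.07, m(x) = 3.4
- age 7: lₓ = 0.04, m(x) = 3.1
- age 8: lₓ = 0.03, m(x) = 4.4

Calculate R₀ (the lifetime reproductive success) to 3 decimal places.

R₀ = Σ lₓ m(x):
  age 2: 0.72 × 0.0 = 0.0000
  age 3: 0.37 × 1.5 = 0.5550
  age 4: 0.23 × 3.0 = 0.6900
  age 5: 0.10 × 1.4 = 0.1400
  age 6: 0.07 × 3.4 = 0.2380
  age 7: 0.04 × 3.1 = 0.1240
  age 8: 0.03 × 4.4 = 0.1320
R₀ = 0.0000 + 0.5550 + 0.6900 + 0.1400 + 0.2380 + 0.1240 + 0.1320 = 1.8790

1.879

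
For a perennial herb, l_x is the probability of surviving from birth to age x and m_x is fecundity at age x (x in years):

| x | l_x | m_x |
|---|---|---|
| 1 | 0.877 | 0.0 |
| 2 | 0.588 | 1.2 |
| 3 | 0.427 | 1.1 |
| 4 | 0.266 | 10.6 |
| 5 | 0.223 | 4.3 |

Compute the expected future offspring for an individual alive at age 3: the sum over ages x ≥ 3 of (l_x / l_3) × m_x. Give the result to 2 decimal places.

l_3 = 0.427. Conditional survival from age 3 to x is l_x / l_3.
  x=3: (0.427/0.427) × 1.1 = 1.1000
  x=4: (0.266/0.427) × 10.6 = 6.6033
  x=5: (0.223/0.427) × 4.3 = 2.2457
Sum = 1.1000 + 6.6033 + 2.2457 = 9.9489

9.95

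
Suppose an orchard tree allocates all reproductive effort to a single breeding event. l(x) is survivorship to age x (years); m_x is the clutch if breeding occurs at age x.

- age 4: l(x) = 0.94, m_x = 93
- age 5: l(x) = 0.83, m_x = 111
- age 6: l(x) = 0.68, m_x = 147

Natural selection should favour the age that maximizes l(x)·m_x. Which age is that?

6

Expected offspring if breeding at age x = l(x) × m_x:
  age 4: 0.94 × 93 = 87.420
  age 5: 0.83 × 111 = 92.130
  age 6: 0.68 × 147 = 99.960
Maximum at age 6 (99.960).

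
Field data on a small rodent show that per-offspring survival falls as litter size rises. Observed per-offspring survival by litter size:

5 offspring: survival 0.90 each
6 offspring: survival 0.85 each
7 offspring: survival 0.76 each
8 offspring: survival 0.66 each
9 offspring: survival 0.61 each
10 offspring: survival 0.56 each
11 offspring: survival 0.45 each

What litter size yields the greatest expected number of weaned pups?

Expected weaned pups = c × s(c):
  c=5: 5 × 0.90 = 4.500
  c=6: 6 × 0.85 = 5.100
  c=7: 7 × 0.76 = 5.320
  c=8: 8 × 0.66 = 5.280
  c=9: 9 × 0.61 = 5.490
  c=10: 10 × 0.56 = 5.600
  c=11: 11 × 0.45 = 4.950
Maximum at c = 10 (5.600 weaned pups).

10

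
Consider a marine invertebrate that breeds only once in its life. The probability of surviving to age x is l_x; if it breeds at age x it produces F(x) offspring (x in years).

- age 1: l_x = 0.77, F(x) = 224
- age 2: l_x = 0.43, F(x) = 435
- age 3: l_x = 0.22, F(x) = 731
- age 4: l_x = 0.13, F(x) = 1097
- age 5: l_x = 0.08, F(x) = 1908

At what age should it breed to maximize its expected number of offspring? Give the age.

Expected offspring if breeding at age x = l_x × F(x):
  age 1: 0.77 × 224 = 172.480
  age 2: 0.43 × 435 = 187.050
  age 3: 0.22 × 731 = 160.820
  age 4: 0.13 × 1097 = 142.610
  age 5: 0.08 × 1908 = 152.640
Maximum at age 2 (187.050).

2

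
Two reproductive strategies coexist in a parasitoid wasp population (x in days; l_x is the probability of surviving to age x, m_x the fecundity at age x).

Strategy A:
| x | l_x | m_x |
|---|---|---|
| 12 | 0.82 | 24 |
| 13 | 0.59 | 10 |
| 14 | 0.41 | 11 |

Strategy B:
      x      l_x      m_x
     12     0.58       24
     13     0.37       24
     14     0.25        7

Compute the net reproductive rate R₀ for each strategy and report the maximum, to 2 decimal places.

30.09

Strategy A: R₀ = 0.82×24 + 0.59×10 + 0.41×11 = 30.0900
Strategy B: R₀ = 0.58×24 + 0.37×24 + 0.25×7 = 24.5500
Highest R₀: strategy A with 30.0900.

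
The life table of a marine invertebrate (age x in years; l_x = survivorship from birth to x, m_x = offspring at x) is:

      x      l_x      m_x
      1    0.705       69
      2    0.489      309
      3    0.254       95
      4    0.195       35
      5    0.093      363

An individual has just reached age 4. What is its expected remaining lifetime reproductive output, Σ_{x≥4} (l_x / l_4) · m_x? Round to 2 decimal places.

l_4 = 0.195. Conditional survival from age 4 to x is l_x / l_4.
  x=4: (0.195/0.195) × 35 = 35.0000
  x=5: (0.093/0.195) × 363 = 173.1231
Sum = 35.0000 + 173.1231 = 208.1231

208.12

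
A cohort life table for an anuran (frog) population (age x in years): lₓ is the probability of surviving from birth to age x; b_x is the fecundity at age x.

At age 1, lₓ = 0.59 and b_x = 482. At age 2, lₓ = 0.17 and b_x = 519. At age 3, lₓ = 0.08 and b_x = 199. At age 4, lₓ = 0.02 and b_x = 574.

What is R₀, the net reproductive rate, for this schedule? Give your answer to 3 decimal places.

400.010

R₀ = Σ lₓ b_x:
  age 1: 0.59 × 482 = 284.3800
  age 2: 0.17 × 519 = 88.2300
  age 3: 0.08 × 199 = 15.9200
  age 4: 0.02 × 574 = 11.4800
R₀ = 284.3800 + 88.2300 + 15.9200 + 11.4800 = 400.0100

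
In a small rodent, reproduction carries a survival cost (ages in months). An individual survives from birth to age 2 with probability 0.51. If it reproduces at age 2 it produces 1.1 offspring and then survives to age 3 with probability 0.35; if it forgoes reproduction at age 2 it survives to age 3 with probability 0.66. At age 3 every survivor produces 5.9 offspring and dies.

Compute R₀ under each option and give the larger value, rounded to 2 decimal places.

breed at age 2: R₀ = 0.51 × (1.1 + 0.35 × 5.9) = 0.51 × 3.1650 = 1.6141
delay to age 3: R₀ = 0.51 × (0.66 × 5.9) = 0.51 × 3.8940 = 1.9859
Higher: delay to age 3 (1.9859).

1.99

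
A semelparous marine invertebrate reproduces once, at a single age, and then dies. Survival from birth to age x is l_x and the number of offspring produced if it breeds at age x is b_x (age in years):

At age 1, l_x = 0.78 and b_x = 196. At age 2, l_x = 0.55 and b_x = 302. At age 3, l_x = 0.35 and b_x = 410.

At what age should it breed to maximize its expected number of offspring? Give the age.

2

Expected offspring if breeding at age x = l_x × b_x:
  age 1: 0.78 × 196 = 152.880
  age 2: 0.55 × 302 = 166.100
  age 3: 0.35 × 410 = 143.500
Maximum at age 2 (166.100).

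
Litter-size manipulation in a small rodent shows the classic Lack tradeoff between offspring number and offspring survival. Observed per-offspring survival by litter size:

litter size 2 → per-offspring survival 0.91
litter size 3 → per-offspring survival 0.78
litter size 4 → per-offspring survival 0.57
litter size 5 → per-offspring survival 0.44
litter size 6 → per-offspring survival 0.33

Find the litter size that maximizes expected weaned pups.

Expected weaned pups = c × s(c):
  c=2: 2 × 0.91 = 1.820
  c=3: 3 × 0.78 = 2.340
  c=4: 4 × 0.57 = 2.280
  c=5: 5 × 0.44 = 2.200
  c=6: 6 × 0.33 = 1.980
Maximum at c = 3 (2.340 weaned pups).

3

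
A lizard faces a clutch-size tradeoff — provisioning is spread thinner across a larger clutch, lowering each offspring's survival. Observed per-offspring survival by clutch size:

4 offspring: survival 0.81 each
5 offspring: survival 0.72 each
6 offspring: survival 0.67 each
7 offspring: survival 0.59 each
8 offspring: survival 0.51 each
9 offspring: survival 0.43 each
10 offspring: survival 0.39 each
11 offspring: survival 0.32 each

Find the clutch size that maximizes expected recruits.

Expected recruits = c × s(c):
  c=4: 4 × 0.81 = 3.240
  c=5: 5 × 0.72 = 3.600
  c=6: 6 × 0.67 = 4.020
  c=7: 7 × 0.59 = 4.130
  c=8: 8 × 0.51 = 4.080
  c=9: 9 × 0.43 = 3.870
  c=10: 10 × 0.39 = 3.900
  c=11: 11 × 0.32 = 3.520
Maximum at c = 7 (4.130 recruits).

7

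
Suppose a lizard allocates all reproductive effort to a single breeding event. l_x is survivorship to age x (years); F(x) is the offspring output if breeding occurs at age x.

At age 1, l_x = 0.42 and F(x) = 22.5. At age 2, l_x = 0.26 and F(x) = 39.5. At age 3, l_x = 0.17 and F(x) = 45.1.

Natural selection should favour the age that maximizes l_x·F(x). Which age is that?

Expected offspring if breeding at age x = l_x × F(x):
  age 1: 0.42 × 22.5 = 9.450
  age 2: 0.26 × 39.5 = 10.270
  age 3: 0.17 × 45.1 = 7.667
Maximum at age 2 (10.270).

2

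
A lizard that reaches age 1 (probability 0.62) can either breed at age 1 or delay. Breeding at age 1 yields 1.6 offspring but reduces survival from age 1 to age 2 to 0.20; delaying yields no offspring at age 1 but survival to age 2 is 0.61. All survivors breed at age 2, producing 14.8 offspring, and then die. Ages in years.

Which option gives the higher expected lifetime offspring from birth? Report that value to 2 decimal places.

5.60

breed at age 1: R₀ = 0.62 × (1.6 + 0.20 × 14.8) = 0.62 × 4.5600 = 2.8272
delay to age 2: R₀ = 0.62 × (0.61 × 14.8) = 0.62 × 9.0280 = 5.5974
Higher: delay to age 2 (5.5974).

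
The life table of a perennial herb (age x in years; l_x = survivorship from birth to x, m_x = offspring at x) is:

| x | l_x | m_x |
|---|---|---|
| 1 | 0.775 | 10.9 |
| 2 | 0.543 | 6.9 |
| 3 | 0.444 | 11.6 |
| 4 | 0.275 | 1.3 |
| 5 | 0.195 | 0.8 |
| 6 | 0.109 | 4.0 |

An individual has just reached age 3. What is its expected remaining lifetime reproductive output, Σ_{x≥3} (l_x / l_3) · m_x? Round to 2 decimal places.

13.74

l_3 = 0.444. Conditional survival from age 3 to x is l_x / l_3.
  x=3: (0.444/0.444) × 11.6 = 11.6000
  x=4: (0.275/0.444) × 1.3 = 0.8052
  x=5: (0.195/0.444) × 0.8 = 0.3514
  x=6: (0.109/0.444) × 4.0 = 0.9820
Sum = 11.6000 + 0.8052 + 0.3514 + 0.9820 = 13.7385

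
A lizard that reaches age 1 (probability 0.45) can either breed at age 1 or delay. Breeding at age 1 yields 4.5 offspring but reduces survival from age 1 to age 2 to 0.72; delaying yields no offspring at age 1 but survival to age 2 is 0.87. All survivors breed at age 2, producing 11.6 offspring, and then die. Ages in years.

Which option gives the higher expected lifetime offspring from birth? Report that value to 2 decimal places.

breed at age 1: R₀ = 0.45 × (4.5 + 0.72 × 11.6) = 0.45 × 12.8520 = 5.7834
delay to age 2: R₀ = 0.45 × (0.87 × 11.6) = 0.45 × 10.0920 = 4.5414
Higher: breed at age 1 (5.7834).

5.78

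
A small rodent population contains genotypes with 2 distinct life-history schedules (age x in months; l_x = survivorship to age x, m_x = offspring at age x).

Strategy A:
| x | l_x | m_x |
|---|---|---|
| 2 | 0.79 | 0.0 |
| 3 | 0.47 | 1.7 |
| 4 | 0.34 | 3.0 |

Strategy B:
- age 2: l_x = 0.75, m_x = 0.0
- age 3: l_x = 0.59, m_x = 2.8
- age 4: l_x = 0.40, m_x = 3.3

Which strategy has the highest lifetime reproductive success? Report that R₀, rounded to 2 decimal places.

Strategy A: R₀ = 0.79×0.0 + 0.47×1.7 + 0.34×3.0 = 1.8190
Strategy B: R₀ = 0.75×0.0 + 0.59×2.8 + 0.40×3.3 = 2.9720
Highest R₀: strategy B with 2.9720.

2.97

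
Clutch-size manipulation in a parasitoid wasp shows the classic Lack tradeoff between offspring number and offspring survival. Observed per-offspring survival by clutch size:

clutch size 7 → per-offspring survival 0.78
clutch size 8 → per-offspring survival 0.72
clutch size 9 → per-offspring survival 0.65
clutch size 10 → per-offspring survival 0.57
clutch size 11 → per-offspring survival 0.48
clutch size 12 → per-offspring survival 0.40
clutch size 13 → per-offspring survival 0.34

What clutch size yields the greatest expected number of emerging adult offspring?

9

Expected emerging adult offspring = c × s(c):
  c=7: 7 × 0.78 = 5.460
  c=8: 8 × 0.72 = 5.760
  c=9: 9 × 0.65 = 5.850
  c=10: 10 × 0.57 = 5.700
  c=11: 11 × 0.48 = 5.280
  c=12: 12 × 0.40 = 4.800
  c=13: 13 × 0.34 = 4.420
Maximum at c = 9 (5.850 emerging adult offspring).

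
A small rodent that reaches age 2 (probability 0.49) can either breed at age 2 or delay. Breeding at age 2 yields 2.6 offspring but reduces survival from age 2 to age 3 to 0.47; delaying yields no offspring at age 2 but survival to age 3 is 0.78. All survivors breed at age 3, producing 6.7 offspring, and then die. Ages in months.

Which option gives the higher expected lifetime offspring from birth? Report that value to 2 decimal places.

2.82

breed at age 2: R₀ = 0.49 × (2.6 + 0.47 × 6.7) = 0.49 × 5.7490 = 2.8170
delay to age 3: R₀ = 0.49 × (0.78 × 6.7) = 0.49 × 5.2260 = 2.5607
Higher: breed at age 2 (2.8170).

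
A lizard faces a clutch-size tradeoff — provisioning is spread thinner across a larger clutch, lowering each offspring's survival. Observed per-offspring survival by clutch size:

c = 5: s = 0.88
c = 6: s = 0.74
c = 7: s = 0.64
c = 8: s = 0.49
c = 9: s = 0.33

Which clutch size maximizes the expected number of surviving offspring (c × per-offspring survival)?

Expected surviving offspring = c × s(c):
  c=5: 5 × 0.88 = 4.400
  c=6: 6 × 0.74 = 4.440
  c=7: 7 × 0.64 = 4.480
  c=8: 8 × 0.49 = 3.920
  c=9: 9 × 0.33 = 2.970
Maximum at c = 7 (4.480 surviving offspring).

7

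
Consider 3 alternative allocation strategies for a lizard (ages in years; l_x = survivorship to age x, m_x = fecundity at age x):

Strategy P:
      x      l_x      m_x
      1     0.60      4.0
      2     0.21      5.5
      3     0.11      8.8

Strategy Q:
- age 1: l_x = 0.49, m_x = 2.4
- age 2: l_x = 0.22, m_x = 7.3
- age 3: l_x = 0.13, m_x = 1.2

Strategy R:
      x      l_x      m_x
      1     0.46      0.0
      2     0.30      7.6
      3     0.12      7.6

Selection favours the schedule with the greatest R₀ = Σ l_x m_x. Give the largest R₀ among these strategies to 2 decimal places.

4.52

Strategy P: R₀ = 0.60×4.0 + 0.21×5.5 + 0.11×8.8 = 4.5230
Strategy Q: R₀ = 0.49×2.4 + 0.22×7.3 + 0.13×1.2 = 2.9380
Strategy R: R₀ = 0.46×0.0 + 0.30×7.6 + 0.12×7.6 = 3.1920
Highest R₀: strategy P with 4.5230.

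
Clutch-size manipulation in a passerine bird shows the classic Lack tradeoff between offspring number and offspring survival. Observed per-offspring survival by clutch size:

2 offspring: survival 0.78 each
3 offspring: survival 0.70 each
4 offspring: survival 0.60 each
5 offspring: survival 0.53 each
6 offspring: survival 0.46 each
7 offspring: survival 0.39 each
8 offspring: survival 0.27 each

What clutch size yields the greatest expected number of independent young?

6

Expected independent young = c × s(c):
  c=2: 2 × 0.78 = 1.560
  c=3: 3 × 0.70 = 2.100
  c=4: 4 × 0.60 = 2.400
  c=5: 5 × 0.53 = 2.650
  c=6: 6 × 0.46 = 2.760
  c=7: 7 × 0.39 = 2.730
  c=8: 8 × 0.27 = 2.160
Maximum at c = 6 (2.760 independent young).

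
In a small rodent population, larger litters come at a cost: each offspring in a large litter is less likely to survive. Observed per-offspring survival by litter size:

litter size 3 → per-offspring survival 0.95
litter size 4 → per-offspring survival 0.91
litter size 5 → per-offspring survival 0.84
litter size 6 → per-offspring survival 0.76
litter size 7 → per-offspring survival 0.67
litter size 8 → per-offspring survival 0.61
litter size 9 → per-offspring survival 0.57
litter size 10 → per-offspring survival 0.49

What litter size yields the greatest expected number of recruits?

Expected recruits = c × s(c):
  c=3: 3 × 0.95 = 2.850
  c=4: 4 × 0.91 = 3.640
  c=5: 5 × 0.84 = 4.200
  c=6: 6 × 0.76 = 4.560
  c=7: 7 × 0.67 = 4.690
  c=8: 8 × 0.61 = 4.880
  c=9: 9 × 0.57 = 5.130
  c=10: 10 × 0.49 = 4.900
Maximum at c = 9 (5.130 recruits).

9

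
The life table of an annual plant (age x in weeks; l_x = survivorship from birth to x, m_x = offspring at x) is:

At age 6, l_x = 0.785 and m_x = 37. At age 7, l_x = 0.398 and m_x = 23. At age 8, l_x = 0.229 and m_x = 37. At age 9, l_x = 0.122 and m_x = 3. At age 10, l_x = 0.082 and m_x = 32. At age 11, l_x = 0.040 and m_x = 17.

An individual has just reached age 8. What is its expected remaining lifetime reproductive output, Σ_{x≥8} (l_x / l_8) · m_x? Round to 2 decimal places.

53.03

l_8 = 0.229. Conditional survival from age 8 to x is l_x / l_8.
  x=8: (0.229/0.229) × 37 = 37.0000
  x=9: (0.122/0.229) × 3 = 1.5983
  x=10: (0.082/0.229) × 32 = 11.4585
  x=11: (0.040/0.229) × 17 = 2.9694
Sum = 37.0000 + 1.5983 + 11.4585 + 2.9694 = 53.0262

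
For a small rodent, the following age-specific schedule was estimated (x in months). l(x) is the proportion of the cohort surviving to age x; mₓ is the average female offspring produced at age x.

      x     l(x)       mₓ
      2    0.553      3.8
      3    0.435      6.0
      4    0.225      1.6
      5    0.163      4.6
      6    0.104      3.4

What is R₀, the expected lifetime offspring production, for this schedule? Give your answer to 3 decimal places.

R₀ = Σ l(x) mₓ:
  age 2: 0.553 × 3.8 = 2.1014
  age 3: 0.435 × 6.0 = 2.6100
  age 4: 0.225 × 1.6 = 0.3600
  age 5: 0.163 × 4.6 = 0.7498
  age 6: 0.104 × 3.4 = 0.3536
R₀ = 2.1014 + 2.6100 + 0.3600 + 0.7498 + 0.3536 = 6.1748

6.175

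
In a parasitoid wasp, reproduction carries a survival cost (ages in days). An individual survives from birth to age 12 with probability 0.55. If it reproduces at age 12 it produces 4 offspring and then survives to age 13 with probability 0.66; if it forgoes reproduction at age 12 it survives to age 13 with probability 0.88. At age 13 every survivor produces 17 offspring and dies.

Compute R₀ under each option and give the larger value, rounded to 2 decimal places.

8.37

breed at age 12: R₀ = 0.55 × (4 + 0.66 × 17) = 0.55 × 15.2200 = 8.3710
delay to age 13: R₀ = 0.55 × (0.88 × 17) = 0.55 × 14.9600 = 8.2280
Higher: breed at age 12 (8.3710).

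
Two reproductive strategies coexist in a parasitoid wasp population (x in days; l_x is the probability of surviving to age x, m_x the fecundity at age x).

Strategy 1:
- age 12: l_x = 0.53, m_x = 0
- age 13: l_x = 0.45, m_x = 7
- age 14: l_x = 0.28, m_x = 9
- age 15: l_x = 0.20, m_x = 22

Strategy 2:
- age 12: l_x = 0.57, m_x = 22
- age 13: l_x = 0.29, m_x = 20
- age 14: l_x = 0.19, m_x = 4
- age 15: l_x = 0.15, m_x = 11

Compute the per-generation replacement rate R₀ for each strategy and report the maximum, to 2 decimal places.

20.75

Strategy 1: R₀ = 0.53×0 + 0.45×7 + 0.28×9 + 0.20×22 = 10.0700
Strategy 2: R₀ = 0.57×22 + 0.29×20 + 0.19×4 + 0.15×11 = 20.7500
Highest R₀: strategy 2 with 20.7500.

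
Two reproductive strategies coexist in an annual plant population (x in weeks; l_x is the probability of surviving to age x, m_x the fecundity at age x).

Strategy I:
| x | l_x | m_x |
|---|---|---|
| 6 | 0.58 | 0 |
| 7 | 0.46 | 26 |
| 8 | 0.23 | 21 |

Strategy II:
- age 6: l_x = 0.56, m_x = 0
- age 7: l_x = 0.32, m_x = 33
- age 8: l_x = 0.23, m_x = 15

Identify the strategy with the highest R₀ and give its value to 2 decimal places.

Strategy I: R₀ = 0.58×0 + 0.46×26 + 0.23×21 = 16.7900
Strategy II: R₀ = 0.56×0 + 0.32×33 + 0.23×15 = 14.0100
Highest R₀: strategy I with 16.7900.

16.79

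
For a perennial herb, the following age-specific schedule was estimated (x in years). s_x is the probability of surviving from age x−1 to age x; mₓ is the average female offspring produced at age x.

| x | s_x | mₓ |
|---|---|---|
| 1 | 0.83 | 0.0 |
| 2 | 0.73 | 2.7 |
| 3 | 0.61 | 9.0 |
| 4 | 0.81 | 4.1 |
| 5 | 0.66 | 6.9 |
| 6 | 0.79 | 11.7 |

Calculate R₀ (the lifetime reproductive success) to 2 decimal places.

Survivorship from birth: l_x = s_1·s_2·…·s_x.
  l_1 = 0.83000
  l_2 = 0.60590
  l_3 = 0.36960
  l_4 = 0.29938
  l_5 = 0.19759
  l_6 = 0.15609
R₀ = Σ l_x mₓ:
  age 1: 0.83000 × 0.0 = 0.0000
  age 2: 0.60590 × 2.7 = 1.6359
  age 3: 0.36960 × 9.0 = 3.3264
  age 4: 0.29938 × 4.1 = 1.2275
  age 5: 0.19759 × 6.9 = 1.3634
  age 6: 0.15609 × 11.7 = 1.8263
R₀ = 0.0000 + 1.6359 + 3.3264 + 1.2275 + 1.3634 + 1.8263 = 9.3794

9.38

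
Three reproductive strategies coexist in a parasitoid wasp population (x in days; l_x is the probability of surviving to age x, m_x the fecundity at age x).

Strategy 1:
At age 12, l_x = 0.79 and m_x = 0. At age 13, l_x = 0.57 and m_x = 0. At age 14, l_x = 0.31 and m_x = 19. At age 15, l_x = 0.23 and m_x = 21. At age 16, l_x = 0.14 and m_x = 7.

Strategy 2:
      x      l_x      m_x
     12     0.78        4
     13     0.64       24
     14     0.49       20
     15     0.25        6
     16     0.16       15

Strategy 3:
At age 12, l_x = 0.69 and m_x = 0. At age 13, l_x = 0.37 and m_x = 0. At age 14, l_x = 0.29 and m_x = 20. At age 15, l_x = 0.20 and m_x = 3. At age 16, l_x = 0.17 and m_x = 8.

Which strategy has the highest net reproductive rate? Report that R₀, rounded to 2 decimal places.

Strategy 1: R₀ = 0.79×0 + 0.57×0 + 0.31×19 + 0.23×21 + 0.14×7 = 11.7000
Strategy 2: R₀ = 0.78×4 + 0.64×24 + 0.49×20 + 0.25×6 + 0.16×15 = 32.1800
Strategy 3: R₀ = 0.69×0 + 0.37×0 + 0.29×20 + 0.20×3 + 0.17×8 = 7.7600
Highest R₀: strategy 2 with 32.1800.

32.18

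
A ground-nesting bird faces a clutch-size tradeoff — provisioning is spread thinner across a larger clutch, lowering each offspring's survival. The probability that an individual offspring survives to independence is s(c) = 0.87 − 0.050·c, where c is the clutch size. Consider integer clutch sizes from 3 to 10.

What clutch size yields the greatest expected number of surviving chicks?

Expected surviving chicks = c × s(c):
  c=3: 3 × 0.720 = 2.160
  c=4: 4 × 0.670 = 2.680
  c=5: 5 × 0.620 = 3.100
  c=6: 6 × 0.570 = 3.420
  c=7: 7 × 0.520 = 3.640
  c=8: 8 × 0.470 = 3.760
  c=9: 9 × 0.420 = 3.780
  c=10: 10 × 0.370 = 3.700
Maximum at c = 9 (3.780 surviving chicks).

9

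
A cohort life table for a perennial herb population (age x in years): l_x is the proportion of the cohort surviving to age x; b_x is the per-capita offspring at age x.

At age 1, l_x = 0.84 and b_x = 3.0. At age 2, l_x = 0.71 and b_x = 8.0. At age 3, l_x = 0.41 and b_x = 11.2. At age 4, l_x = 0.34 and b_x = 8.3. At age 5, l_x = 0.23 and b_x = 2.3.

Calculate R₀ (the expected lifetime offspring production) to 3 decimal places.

R₀ = Σ l_x b_x:
  age 1: 0.84 × 3.0 = 2.5200
  age 2: 0.71 × 8.0 = 5.6800
  age 3: 0.41 × 11.2 = 4.5920
  age 4: 0.34 × 8.3 = 2.8220
  age 5: 0.23 × 2.3 = 0.5290
R₀ = 2.5200 + 5.6800 + 4.5920 + 2.8220 + 0.5290 = 16.1430

16.143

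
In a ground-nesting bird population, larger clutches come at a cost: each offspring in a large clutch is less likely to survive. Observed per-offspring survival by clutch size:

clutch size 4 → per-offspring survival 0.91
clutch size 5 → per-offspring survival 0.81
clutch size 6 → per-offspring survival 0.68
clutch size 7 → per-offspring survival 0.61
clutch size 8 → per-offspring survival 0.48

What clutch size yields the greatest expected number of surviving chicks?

7

Expected surviving chicks = c × s(c):
  c=4: 4 × 0.91 = 3.640
  c=5: 5 × 0.81 = 4.050
  c=6: 6 × 0.68 = 4.080
  c=7: 7 × 0.61 = 4.270
  c=8: 8 × 0.48 = 3.840
Maximum at c = 7 (4.270 surviving chicks).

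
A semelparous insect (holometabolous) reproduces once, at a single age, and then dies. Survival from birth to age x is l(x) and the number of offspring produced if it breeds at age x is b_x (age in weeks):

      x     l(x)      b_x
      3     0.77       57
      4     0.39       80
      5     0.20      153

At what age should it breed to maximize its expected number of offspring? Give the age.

Expected offspring if breeding at age x = l(x) × b_x:
  age 3: 0.77 × 57 = 43.890
  age 4: 0.39 × 80 = 31.200
  age 5: 0.20 × 153 = 30.600
Maximum at age 3 (43.890).

3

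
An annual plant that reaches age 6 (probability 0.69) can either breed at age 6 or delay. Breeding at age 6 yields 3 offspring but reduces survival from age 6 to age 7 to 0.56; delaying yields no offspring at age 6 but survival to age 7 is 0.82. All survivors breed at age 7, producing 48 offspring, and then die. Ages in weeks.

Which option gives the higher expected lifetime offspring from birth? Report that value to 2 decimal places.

breed at age 6: R₀ = 0.69 × (3 + 0.56 × 48) = 0.69 × 29.8800 = 20.6172
delay to age 7: R₀ = 0.69 × (0.82 × 48) = 0.69 × 39.3600 = 27.1584
Higher: delay to age 7 (27.1584).

27.16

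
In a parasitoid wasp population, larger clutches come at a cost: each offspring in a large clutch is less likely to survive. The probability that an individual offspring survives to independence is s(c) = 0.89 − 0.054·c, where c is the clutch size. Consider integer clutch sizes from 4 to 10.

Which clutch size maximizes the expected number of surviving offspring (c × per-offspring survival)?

Expected surviving offspring = c × s(c):
  c=4: 4 × 0.674 = 2.696
  c=5: 5 × 0.620 = 3.100
  c=6: 6 × 0.566 = 3.396
  c=7: 7 × 0.512 = 3.584
  c=8: 8 × 0.458 = 3.664
  c=9: 9 × 0.404 = 3.636
  c=10: 10 × 0.350 = 3.500
Maximum at c = 8 (3.664 surviving offspring).

8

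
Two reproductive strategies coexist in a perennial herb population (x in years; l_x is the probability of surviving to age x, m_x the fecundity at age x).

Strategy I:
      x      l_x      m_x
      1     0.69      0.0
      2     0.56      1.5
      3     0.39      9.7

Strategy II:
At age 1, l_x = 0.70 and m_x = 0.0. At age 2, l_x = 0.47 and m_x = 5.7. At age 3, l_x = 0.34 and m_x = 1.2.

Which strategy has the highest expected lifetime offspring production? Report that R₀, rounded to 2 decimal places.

Strategy I: R₀ = 0.69×0.0 + 0.56×1.5 + 0.39×9.7 = 4.6230
Strategy II: R₀ = 0.70×0.0 + 0.47×5.7 + 0.34×1.2 = 3.0870
Highest R₀: strategy I with 4.6230.

4.62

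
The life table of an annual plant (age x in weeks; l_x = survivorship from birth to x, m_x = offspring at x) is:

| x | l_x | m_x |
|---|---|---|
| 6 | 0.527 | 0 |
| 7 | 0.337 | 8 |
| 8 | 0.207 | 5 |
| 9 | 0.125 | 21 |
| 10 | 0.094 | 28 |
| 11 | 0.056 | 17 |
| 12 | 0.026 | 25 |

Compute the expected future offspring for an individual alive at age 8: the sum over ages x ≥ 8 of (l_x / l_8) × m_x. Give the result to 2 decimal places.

l_8 = 0.207. Conditional survival from age 8 to x is l_x / l_8.
  x=8: (0.207/0.207) × 5 = 5.0000
  x=9: (0.125/0.207) × 21 = 12.6812
  x=10: (0.094/0.207) × 28 = 12.7150
  x=11: (0.056/0.207) × 17 = 4.5990
  x=12: (0.026/0.207) × 25 = 3.1401
Sum = 5.0000 + 12.6812 + 12.7150 + 4.5990 + 3.1401 = 38.1353

38.14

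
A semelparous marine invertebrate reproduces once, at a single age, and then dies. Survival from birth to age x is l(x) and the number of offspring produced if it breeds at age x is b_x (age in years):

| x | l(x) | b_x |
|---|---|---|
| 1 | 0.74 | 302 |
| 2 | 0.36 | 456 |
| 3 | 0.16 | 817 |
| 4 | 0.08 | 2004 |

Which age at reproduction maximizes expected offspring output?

Expected offspring if breeding at age x = l(x) × b_x:
  age 1: 0.74 × 302 = 223.480
  age 2: 0.36 × 456 = 164.160
  age 3: 0.16 × 817 = 130.720
  age 4: 0.08 × 2004 = 160.320
Maximum at age 1 (223.480).

1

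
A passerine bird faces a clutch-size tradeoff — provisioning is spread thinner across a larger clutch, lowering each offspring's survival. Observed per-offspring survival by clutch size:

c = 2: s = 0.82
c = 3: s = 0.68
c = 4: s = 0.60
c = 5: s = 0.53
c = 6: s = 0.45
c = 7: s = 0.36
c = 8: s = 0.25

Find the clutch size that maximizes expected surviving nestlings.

6

Expected surviving nestlings = c × s(c):
  c=2: 2 × 0.82 = 1.640
  c=3: 3 × 0.68 = 2.040
  c=4: 4 × 0.60 = 2.400
  c=5: 5 × 0.53 = 2.650
  c=6: 6 × 0.45 = 2.700
  c=7: 7 × 0.36 = 2.520
  c=8: 8 × 0.25 = 2.000
Maximum at c = 6 (2.700 surviving nestlings).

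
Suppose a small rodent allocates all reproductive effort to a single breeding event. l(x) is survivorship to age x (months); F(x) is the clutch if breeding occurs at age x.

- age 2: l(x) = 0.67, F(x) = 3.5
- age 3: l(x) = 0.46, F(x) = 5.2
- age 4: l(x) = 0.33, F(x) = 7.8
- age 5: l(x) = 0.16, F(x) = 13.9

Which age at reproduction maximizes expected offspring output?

Expected offspring if breeding at age x = l(x) × F(x):
  age 2: 0.67 × 3.5 = 2.345
  age 3: 0.46 × 5.2 = 2.392
  age 4: 0.33 × 7.8 = 2.574
  age 5: 0.16 × 13.9 = 2.224
Maximum at age 4 (2.574).

4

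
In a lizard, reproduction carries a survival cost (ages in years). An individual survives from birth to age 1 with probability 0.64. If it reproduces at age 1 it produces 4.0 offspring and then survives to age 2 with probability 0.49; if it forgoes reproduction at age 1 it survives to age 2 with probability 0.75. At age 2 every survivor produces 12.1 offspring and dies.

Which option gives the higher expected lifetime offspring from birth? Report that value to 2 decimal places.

breed at age 1: R₀ = 0.64 × (4.0 + 0.49 × 12.1) = 0.64 × 9.9290 = 6.3546
delay to age 2: R₀ = 0.64 × (0.75 × 12.1) = 0.64 × 9.0750 = 5.8080
Higher: breed at age 1 (6.3546).

6.35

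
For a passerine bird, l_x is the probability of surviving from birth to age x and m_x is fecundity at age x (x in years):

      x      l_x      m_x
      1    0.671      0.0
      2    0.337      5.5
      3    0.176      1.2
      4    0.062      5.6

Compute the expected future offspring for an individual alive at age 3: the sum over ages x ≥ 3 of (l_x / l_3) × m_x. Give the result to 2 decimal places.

l_3 = 0.176. Conditional survival from age 3 to x is l_x / l_3.
  x=3: (0.176/0.176) × 1.2 = 1.2000
  x=4: (0.062/0.176) × 5.6 = 1.9727
Sum = 1.2000 + 1.9727 = 3.1727

3.17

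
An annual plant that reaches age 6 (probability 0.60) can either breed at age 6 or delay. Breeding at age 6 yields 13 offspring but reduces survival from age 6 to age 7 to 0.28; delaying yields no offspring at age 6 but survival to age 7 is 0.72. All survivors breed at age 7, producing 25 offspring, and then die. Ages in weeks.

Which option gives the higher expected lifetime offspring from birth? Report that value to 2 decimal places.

breed at age 6: R₀ = 0.60 × (13 + 0.28 × 25) = 0.60 × 20.0000 = 12.0000
delay to age 7: R₀ = 0.60 × (0.72 × 25) = 0.60 × 18.0000 = 10.8000
Higher: breed at age 6 (12.0000).

12.00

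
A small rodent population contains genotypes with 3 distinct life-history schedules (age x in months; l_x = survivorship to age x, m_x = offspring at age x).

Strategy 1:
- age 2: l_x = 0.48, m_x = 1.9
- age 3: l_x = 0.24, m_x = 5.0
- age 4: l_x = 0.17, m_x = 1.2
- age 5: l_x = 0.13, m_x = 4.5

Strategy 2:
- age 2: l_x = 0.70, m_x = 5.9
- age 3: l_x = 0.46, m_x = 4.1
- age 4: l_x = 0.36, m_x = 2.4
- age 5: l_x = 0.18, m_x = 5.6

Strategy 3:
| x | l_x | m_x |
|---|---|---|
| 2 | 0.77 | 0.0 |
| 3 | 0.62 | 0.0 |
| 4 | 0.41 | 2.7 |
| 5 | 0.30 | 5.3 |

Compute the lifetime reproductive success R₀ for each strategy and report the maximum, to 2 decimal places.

Strategy 1: R₀ = 0.48×1.9 + 0.24×5.0 + 0.17×1.2 + 0.13×4.5 = 2.9010
Strategy 2: R₀ = 0.70×5.9 + 0.46×4.1 + 0.36×2.4 + 0.18×5.6 = 7.8880
Strategy 3: R₀ = 0.77×0.0 + 0.62×0.0 + 0.41×2.7 + 0.30×5.3 = 2.6970
Highest R₀: strategy 2 with 7.8880.

7.89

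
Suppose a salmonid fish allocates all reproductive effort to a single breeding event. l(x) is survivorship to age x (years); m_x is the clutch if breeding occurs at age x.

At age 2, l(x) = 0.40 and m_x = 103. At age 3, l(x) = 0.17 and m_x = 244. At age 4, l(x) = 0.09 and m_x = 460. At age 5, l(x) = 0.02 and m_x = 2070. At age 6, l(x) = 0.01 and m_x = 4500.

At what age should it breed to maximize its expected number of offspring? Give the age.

6

Expected offspring if breeding at age x = l(x) × m_x:
  age 2: 0.40 × 103 = 41.200
  age 3: 0.17 × 244 = 41.480
  age 4: 0.09 × 460 = 41.400
  age 5: 0.02 × 2070 = 41.400
  age 6: 0.01 × 4500 = 45.000
Maximum at age 6 (45.000).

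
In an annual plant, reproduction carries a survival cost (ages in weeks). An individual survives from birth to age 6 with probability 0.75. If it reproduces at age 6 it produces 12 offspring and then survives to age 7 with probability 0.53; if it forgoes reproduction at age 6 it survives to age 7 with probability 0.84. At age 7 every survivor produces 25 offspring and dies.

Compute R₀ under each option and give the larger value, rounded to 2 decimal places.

breed at age 6: R₀ = 0.75 × (12 + 0.53 × 25) = 0.75 × 25.2500 = 18.9375
delay to age 7: R₀ = 0.75 × (0.84 × 25) = 0.75 × 21.0000 = 15.7500
Higher: breed at age 6 (18.9375).

18.94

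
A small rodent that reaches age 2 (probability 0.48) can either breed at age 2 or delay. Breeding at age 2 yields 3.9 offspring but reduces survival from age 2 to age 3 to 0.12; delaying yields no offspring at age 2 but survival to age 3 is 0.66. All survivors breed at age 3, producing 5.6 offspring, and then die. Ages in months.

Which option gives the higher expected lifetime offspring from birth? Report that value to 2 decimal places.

2.19

breed at age 2: R₀ = 0.48 × (3.9 + 0.12 × 5.6) = 0.48 × 4.5720 = 2.1946
delay to age 3: R₀ = 0.48 × (0.66 × 5.6) = 0.48 × 3.6960 = 1.7741
Higher: breed at age 2 (2.1946).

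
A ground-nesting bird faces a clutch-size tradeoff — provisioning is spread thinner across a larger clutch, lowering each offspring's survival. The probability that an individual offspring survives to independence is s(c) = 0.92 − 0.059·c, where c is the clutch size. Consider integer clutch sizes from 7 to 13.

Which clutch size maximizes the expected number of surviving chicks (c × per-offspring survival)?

8

Expected surviving chicks = c × s(c):
  c=7: 7 × 0.507 = 3.549
  c=8: 8 × 0.448 = 3.584
  c=9: 9 × 0.389 = 3.501
  c=10: 10 × 0.330 = 3.300
  c=11: 11 × 0.271 = 2.981
  c=12: 12 × 0.212 = 2.544
  c=13: 13 × 0.153 = 1.989
Maximum at c = 8 (3.584 surviving chicks).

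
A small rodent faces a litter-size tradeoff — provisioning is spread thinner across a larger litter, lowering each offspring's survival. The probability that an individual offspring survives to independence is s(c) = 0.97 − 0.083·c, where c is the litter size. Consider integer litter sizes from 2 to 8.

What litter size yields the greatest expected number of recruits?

Expected recruits = c × s(c):
  c=2: 2 × 0.804 = 1.608
  c=3: 3 × 0.721 = 2.163
  c=4: 4 × 0.638 = 2.552
  c=5: 5 × 0.555 = 2.775
  c=6: 6 × 0.472 = 2.832
  c=7: 7 × 0.389 = 2.723
  c=8: 8 × 0.306 = 2.448
Maximum at c = 6 (2.832 recruits).

6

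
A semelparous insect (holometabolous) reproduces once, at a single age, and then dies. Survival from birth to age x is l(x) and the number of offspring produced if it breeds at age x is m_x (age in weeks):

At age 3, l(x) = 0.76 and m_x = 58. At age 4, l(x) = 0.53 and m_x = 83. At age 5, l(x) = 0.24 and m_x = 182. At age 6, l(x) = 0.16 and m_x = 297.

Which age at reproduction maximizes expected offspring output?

6

Expected offspring if breeding at age x = l(x) × m_x:
  age 3: 0.76 × 58 = 44.080
  age 4: 0.53 × 83 = 43.990
  age 5: 0.24 × 182 = 43.680
  age 6: 0.16 × 297 = 47.520
Maximum at age 6 (47.520).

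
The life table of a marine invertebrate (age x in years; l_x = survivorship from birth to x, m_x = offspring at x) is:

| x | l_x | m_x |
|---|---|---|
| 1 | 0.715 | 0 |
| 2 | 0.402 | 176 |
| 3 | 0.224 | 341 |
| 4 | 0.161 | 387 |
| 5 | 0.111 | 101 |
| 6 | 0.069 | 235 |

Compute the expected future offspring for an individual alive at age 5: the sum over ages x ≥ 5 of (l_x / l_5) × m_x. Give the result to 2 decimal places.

247.08

l_5 = 0.111. Conditional survival from age 5 to x is l_x / l_5.
  x=5: (0.111/0.111) × 101 = 101.0000
  x=6: (0.069/0.111) × 235 = 146.0811
Sum = 101.0000 + 146.0811 = 247.0811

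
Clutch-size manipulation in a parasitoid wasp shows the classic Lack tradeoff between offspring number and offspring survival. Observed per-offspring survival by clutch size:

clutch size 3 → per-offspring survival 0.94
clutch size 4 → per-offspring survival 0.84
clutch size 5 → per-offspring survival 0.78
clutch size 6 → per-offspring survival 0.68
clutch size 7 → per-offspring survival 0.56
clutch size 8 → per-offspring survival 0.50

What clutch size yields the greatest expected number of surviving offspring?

6

Expected surviving offspring = c × s(c):
  c=3: 3 × 0.94 = 2.820
  c=4: 4 × 0.84 = 3.360
  c=5: 5 × 0.78 = 3.900
  c=6: 6 × 0.68 = 4.080
  c=7: 7 × 0.56 = 3.920
  c=8: 8 × 0.50 = 4.000
Maximum at c = 6 (4.080 surviving offspring).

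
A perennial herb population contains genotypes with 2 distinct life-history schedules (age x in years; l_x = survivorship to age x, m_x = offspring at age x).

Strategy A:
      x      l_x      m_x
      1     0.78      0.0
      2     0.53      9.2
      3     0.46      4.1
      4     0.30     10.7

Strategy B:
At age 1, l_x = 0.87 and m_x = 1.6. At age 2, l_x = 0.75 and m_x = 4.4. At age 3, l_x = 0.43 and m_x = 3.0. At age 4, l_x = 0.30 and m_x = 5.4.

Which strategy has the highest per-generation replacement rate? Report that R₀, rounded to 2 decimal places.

Strategy A: R₀ = 0.78×0.0 + 0.53×9.2 + 0.46×4.1 + 0.30×10.7 = 9.9720
Strategy B: R₀ = 0.87×1.6 + 0.75×4.4 + 0.43×3.0 + 0.30×5.4 = 7.6020
Highest R₀: strategy A with 9.9720.

9.97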